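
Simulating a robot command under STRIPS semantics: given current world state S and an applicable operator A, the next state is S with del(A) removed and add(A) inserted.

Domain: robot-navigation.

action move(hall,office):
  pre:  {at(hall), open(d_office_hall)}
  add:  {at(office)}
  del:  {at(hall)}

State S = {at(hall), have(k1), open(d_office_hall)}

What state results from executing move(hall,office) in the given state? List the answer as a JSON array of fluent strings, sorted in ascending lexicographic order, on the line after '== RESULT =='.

Compute (S \ del) ∪ add:
  pre ⊆ S: {at(hall), open(d_office_hall)} ⊆ S  — applicable
  S \ del = {have(k1), open(d_office_hall)}
  ∪ add   = {at(office), have(k1), open(d_office_hall)}

== RESULT ==
["at(office)", "have(k1)", "open(d_office_hall)"]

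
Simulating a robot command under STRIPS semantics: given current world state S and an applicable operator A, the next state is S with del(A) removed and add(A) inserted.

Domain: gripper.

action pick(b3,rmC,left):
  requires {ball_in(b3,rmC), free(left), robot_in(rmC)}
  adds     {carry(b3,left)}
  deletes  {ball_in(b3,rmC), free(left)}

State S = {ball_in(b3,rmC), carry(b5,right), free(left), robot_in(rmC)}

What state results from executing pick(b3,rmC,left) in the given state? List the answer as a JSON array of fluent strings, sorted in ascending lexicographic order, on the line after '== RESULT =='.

Compute (S \ del) ∪ add:
  pre ⊆ S: {ball_in(b3,rmC), free(left), robot_in(rmC)} ⊆ S  — applicable
  S \ del = {carry(b5,right), robot_in(rmC)}
  ∪ add   = {carry(b3,left), carry(b5,right), robot_in(rmC)}

== RESULT ==
["carry(b3,left)", "carry(b5,right)", "robot_in(rmC)"]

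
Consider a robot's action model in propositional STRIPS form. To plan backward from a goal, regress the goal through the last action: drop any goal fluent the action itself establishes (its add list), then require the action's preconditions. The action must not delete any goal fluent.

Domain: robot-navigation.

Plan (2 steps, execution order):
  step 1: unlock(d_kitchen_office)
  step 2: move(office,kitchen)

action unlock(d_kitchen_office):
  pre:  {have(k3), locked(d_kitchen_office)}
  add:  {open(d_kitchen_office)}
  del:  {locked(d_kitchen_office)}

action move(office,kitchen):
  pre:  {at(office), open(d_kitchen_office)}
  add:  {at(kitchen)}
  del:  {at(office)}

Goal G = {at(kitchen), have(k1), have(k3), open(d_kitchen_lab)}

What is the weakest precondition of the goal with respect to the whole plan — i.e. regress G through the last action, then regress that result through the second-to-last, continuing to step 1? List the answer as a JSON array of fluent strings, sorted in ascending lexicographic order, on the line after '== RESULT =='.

Regress step by step:
  through step 2 (move(office,kitchen)): drop {at(kitchen)}, keep {have(k1), have(k3), open(d_kitchen_lab)}, require {at(office), open(d_kitchen_office)}
    → {at(office), have(k1), have(k3), open(d_kitchen_lab), open(d_kitchen_office)}
  through step 1 (unlock(d_kitchen_office)): drop {open(d_kitchen_office)}, keep {at(office), have(k1), have(k3), open(d_kitchen_lab)}, require {have(k3), locked(d_kitchen_office)}
    → {at(office), have(k1), have(k3), locked(d_kitchen_office), open(d_kitchen_lab)}

== RESULT ==
["at(office)", "have(k1)", "have(k3)", "locked(d_kitchen_office)", "open(d_kitchen_lab)"]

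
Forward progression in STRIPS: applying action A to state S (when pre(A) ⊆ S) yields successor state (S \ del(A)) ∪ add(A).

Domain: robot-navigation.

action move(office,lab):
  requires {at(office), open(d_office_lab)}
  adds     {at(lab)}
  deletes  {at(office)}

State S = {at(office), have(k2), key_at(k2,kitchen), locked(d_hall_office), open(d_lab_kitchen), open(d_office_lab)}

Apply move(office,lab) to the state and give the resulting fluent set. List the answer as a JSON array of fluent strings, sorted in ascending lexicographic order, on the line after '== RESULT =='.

Compute (S \ del) ∪ add:
  pre ⊆ S: {at(office), open(d_office_lab)} ⊆ S  — applicable
  S \ del = {have(k2), key_at(k2,kitchen), locked(d_hall_office), open(d_lab_kitchen), open(d_office_lab)}
  ∪ add   = {at(lab), have(k2), key_at(k2,kitchen), locked(d_hall_office), open(d_lab_kitchen), open(d_office_lab)}

== RESULT ==
["at(lab)", "have(k2)", "key_at(k2,kitchen)", "locked(d_hall_office)", "open(d_lab_kitchen)", "open(d_office_lab)"]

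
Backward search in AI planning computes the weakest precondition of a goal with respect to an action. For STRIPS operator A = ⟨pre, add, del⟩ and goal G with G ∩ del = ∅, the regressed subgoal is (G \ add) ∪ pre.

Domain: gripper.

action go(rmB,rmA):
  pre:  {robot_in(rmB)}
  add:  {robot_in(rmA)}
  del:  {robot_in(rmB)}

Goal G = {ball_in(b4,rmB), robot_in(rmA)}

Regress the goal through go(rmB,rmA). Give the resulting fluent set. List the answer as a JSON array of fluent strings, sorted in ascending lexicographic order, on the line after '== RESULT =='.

Compute (G \ add) ∪ pre:
  G ∩ del = {}  (empty — regression defined)
  G \ add = {ball_in(b4,rmB), robot_in(rmA)} \ {robot_in(rmA)} = {ball_in(b4,rmB)}
  ∪ pre   = {ball_in(b4,rmB)} ∪ {robot_in(rmB)}
          = {ball_in(b4,rmB), robot_in(rmB)}

== RESULT ==
["ball_in(b4,rmB)", "robot_in(rmB)"]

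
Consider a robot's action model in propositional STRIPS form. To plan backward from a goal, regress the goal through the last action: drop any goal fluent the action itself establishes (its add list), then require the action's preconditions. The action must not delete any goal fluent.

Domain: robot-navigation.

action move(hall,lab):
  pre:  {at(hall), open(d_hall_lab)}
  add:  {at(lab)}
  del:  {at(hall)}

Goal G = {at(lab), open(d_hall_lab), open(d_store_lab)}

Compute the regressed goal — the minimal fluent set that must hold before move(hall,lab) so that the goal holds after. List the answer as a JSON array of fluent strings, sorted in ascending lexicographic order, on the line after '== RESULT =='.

Compute (G \ add) ∪ pre:
  G ∩ del = {}  (empty — regression defined)
  G \ add = {at(lab), open(d_hall_lab), open(d_store_lab)} \ {at(lab)} = {open(d_hall_lab), open(d_store_lab)}
  ∪ pre   = {open(d_hall_lab), open(d_store_lab)} ∪ {at(hall), open(d_hall_lab)}
          = {at(hall), open(d_hall_lab), open(d_store_lab)}

== RESULT ==
["at(hall)", "open(d_hall_lab)", "open(d_store_lab)"]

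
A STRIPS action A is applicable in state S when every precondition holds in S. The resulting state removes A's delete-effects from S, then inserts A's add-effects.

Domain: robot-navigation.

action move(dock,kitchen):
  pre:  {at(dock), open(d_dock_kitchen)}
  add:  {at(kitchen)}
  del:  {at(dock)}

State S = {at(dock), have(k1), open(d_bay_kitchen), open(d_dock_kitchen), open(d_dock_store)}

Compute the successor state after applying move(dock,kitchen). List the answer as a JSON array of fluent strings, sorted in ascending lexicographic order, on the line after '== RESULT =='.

Compute (S \ del) ∪ add:
  pre ⊆ S: {at(dock), open(d_dock_kitchen)} ⊆ S  — applicable
  S \ del = {have(k1), open(d_bay_kitchen), open(d_dock_kitchen), open(d_dock_store)}
  ∪ add   = {at(kitchen), have(k1), open(d_bay_kitchen), open(d_dock_kitchen), open(d_dock_store)}

== RESULT ==
["at(kitchen)", "have(k1)", "open(d_bay_kitchen)", "open(d_dock_kitchen)", "open(d_dock_store)"]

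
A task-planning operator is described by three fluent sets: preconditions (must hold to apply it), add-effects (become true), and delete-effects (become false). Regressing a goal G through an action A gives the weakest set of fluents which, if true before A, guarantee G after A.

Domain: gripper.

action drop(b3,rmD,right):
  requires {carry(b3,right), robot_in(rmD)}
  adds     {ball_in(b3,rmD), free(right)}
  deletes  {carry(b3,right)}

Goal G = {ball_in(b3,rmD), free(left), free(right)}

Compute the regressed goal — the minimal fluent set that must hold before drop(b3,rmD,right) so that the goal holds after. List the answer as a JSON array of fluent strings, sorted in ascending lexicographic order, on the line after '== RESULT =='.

Regress:
  G ∩ del = {}  (empty — regression defined)
  G \ add = {ball_in(b3,rmD), free(left), free(right)} \ {ball_in(b3,rmD), free(right)} = {free(left)}
  ∪ pre   = {free(left)} ∪ {carry(b3,right), robot_in(rmD)}
          = {carry(b3,right), free(left), robot_in(rmD)}

== RESULT ==
["carry(b3,right)", "free(left)", "robot_in(rmD)"]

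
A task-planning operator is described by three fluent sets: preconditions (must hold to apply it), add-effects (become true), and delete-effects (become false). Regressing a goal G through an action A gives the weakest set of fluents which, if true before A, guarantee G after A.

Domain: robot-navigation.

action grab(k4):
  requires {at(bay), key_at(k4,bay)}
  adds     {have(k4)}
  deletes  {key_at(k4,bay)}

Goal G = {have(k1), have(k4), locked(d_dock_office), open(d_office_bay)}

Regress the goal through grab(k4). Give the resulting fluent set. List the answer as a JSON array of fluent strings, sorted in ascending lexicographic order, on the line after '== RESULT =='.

Regress:
  G ∩ del = {}  (empty — regression defined)
  G \ add = {have(k1), have(k4), locked(d_dock_office), open(d_office_bay)} \ {have(k4)} = {have(k1), locked(d_dock_office), open(d_office_bay)}
  ∪ pre   = {have(k1), locked(d_dock_office), open(d_office_bay)} ∪ {at(bay), key_at(k4,bay)}
          = {at(bay), have(k1), key_at(k4,bay), locked(d_dock_office), open(d_office_bay)}

== RESULT ==
["at(bay)", "have(k1)", "key_at(k4,bay)", "locked(d_dock_office)", "open(d_office_bay)"]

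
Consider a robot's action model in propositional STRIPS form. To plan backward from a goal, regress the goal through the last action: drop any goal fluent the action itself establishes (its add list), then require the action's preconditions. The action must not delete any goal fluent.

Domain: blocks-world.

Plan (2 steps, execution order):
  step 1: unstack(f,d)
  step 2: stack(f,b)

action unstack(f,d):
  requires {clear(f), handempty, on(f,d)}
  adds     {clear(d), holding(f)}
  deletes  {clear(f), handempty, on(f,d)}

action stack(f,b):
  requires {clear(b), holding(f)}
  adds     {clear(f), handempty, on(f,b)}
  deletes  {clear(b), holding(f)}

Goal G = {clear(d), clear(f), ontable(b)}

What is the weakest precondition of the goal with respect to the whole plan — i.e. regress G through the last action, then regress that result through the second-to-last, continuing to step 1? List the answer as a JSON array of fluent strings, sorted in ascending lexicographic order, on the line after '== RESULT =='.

Work backward from the goal:
  through step 2 (stack(f,b)): drop {clear(f)}, keep {clear(d), ontable(b)}, require {clear(b), holding(f)}
    → {clear(b), clear(d), holding(f), ontable(b)}
  through step 1 (unstack(f,d)): drop {clear(d), holding(f)}, keep {clear(b), ontable(b)}, require {clear(f), handempty, on(f,d)}
    → {clear(b), clear(f), handempty, on(f,d), ontable(b)}

== RESULT ==
["clear(b)", "clear(f)", "handempty", "on(f,d)", "ontable(b)"]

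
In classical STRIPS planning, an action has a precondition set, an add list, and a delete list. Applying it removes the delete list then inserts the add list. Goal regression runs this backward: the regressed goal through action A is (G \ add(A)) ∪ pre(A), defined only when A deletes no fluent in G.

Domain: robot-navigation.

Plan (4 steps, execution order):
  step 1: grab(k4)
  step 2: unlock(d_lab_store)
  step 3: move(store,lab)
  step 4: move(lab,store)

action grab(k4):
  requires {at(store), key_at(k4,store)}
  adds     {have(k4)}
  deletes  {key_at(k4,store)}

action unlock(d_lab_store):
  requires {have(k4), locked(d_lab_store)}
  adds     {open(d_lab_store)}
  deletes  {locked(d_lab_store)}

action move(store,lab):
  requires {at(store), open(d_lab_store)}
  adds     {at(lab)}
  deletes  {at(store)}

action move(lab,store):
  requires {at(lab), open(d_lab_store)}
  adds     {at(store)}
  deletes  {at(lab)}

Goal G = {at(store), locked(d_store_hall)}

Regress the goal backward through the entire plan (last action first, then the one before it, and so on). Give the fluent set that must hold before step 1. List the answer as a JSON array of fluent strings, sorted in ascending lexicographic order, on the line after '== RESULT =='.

Work backward from the goal:
  through step 4 (move(lab,store)): drop {at(store)}, keep {locked(d_store_hall)}, require {at(lab), open(d_lab_store)}
    → {at(lab), locked(d_store_hall), open(d_lab_store)}
  through step 3 (move(store,lab)): drop {at(lab)}, keep {locked(d_store_hall), open(d_lab_store)}, require {at(store), open(d_lab_store)}
    → {at(store), locked(d_store_hall), open(d_lab_store)}
  through step 2 (unlock(d_lab_store)): drop {open(d_lab_store)}, keep {at(store), locked(d_store_hall)}, require {have(k4), locked(d_lab_store)}
    → {at(store), have(k4), locked(d_lab_store), locked(d_store_hall)}
  through step 1 (grab(k4)): drop {have(k4)}, keep {at(store), locked(d_lab_store), locked(d_store_hall)}, require {at(store), key_at(k4,store)}
    → {at(store), key_at(k4,store), locked(d_lab_store), locked(d_store_hall)}

== RESULT ==
["at(store)", "key_at(k4,store)", "locked(d_lab_store)", "locked(d_store_hall)"]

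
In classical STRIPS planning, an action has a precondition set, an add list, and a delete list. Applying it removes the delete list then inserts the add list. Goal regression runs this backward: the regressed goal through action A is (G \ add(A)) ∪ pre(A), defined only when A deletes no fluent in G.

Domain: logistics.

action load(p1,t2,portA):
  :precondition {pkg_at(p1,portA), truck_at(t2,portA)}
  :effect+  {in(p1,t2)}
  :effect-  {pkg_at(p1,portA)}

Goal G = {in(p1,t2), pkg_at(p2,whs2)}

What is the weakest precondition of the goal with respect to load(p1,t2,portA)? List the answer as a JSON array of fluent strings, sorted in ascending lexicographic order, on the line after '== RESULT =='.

Regress:
  G ∩ del = {}  (empty — regression defined)
  G \ add = {in(p1,t2), pkg_at(p2,whs2)} \ {in(p1,t2)} = {pkg_at(p2,whs2)}
  ∪ pre   = {pkg_at(p2,whs2)} ∪ {pkg_at(p1,portA), truck_at(t2,portA)}
          = {pkg_at(p1,portA), pkg_at(p2,whs2), truck_at(t2,portA)}

== RESULT ==
["pkg_at(p1,portA)", "pkg_at(p2,whs2)", "truck_at(t2,portA)"]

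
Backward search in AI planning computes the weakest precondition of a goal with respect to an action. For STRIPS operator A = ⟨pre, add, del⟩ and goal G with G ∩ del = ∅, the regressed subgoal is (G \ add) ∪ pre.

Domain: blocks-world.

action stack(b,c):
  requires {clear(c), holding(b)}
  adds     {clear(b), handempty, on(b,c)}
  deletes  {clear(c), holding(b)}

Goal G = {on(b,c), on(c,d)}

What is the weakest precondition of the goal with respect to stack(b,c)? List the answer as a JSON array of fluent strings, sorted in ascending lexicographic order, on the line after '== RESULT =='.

Compute (G \ add) ∪ pre:
  G ∩ del = {}  (empty — regression defined)
  G \ add = {on(b,c), on(c,d)} \ {clear(b), handempty, on(b,c)} = {on(c,d)}
  ∪ pre   = {on(c,d)} ∪ {clear(c), holding(b)}
          = {clear(c), holding(b), on(c,d)}

== RESULT ==
["clear(c)", "holding(b)", "on(c,d)"]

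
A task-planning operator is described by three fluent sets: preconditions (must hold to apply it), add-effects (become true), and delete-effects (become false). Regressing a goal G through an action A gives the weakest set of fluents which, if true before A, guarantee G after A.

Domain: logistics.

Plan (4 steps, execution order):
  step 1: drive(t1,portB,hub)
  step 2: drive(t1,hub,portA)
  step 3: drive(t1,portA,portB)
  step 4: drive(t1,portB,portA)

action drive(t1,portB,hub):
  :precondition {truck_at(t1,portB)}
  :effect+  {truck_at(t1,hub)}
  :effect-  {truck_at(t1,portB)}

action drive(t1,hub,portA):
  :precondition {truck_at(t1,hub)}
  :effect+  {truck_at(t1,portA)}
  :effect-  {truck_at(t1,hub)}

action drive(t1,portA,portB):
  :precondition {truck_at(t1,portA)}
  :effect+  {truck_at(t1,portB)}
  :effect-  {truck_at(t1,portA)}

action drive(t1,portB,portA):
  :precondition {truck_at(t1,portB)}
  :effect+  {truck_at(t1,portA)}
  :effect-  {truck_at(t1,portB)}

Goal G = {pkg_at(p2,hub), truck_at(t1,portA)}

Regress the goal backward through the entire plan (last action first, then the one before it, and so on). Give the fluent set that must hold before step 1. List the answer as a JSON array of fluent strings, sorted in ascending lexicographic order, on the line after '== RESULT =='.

Regress step by step:
  through step 4 (drive(t1,portB,portA)): drop {truck_at(t1,portA)}, keep {pkg_at(p2,hub)}, require {truck_at(t1,portB)}
    → {pkg_at(p2,hub), truck_at(t1,portB)}
  through step 3 (drive(t1,portA,portB)): drop {truck_at(t1,portB)}, keep {pkg_at(p2,hub)}, require {truck_at(t1,portA)}
    → {pkg_at(p2,hub), truck_at(t1,portA)}
  through step 2 (drive(t1,hub,portA)): drop {truck_at(t1,portA)}, keep {pkg_at(p2,hub)}, require {truck_at(t1,hub)}
    → {pkg_at(p2,hub), truck_at(t1,hub)}
  through step 1 (drive(t1,portB,hub)): drop {truck_at(t1,hub)}, keep {pkg_at(p2,hub)}, require {truck_at(t1,portB)}
    → {pkg_at(p2,hub), truck_at(t1,portB)}

== RESULT ==
["pkg_at(p2,hub)", "truck_at(t1,portB)"]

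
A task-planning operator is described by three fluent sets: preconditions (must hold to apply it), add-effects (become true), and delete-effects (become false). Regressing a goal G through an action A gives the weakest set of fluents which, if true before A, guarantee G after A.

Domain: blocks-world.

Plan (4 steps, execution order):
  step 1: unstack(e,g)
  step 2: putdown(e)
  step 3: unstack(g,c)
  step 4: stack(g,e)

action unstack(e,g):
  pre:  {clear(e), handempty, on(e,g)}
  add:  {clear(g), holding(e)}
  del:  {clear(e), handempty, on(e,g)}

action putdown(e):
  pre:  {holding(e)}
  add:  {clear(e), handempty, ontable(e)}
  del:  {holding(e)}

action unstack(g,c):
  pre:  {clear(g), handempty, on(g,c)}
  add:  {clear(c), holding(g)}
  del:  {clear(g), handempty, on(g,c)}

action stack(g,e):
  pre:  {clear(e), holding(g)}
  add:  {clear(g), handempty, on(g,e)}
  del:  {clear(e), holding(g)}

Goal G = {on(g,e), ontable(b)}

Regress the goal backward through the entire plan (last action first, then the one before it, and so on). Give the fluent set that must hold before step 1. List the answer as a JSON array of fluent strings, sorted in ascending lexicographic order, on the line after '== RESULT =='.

Regress step by step:
  through step 4 (stack(g,e)): drop {on(g,e)}, keep {ontable(b)}, require {clear(e), holding(g)}
    → {clear(e), holding(g), ontable(b)}
  through step 3 (unstack(g,c)): drop {holding(g)}, keep {clear(e), ontable(b)}, require {clear(g), handempty, on(g,c)}
    → {clear(e), clear(g), handempty, on(g,c), ontable(b)}
  through step 2 (putdown(e)): drop {clear(e), handempty}, keep {clear(g), on(g,c), ontable(b)}, require {holding(e)}
    → {clear(g), holding(e), on(g,c), ontable(b)}
  through step 1 (unstack(e,g)): drop {clear(g), holding(e)}, keep {on(g,c), ontable(b)}, require {clear(e), handempty, on(e,g)}
    → {clear(e), handempty, on(e,g), on(g,c), ontable(b)}

== RESULT ==
["clear(e)", "handempty", "on(e,g)", "on(g,c)", "ontable(b)"]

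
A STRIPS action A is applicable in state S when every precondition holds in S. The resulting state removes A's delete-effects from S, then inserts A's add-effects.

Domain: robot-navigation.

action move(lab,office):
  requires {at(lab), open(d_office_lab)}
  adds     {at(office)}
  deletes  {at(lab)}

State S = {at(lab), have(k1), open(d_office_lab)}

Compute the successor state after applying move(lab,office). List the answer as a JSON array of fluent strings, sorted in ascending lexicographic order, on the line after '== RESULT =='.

Compute (S \ del) ∪ add:
  pre ⊆ S: {at(lab), open(d_office_lab)} ⊆ S  — applicable
  S \ del = {have(k1), open(d_office_lab)}
  ∪ add   = {at(office), have(k1), open(d_office_lab)}

== RESULT ==
["at(office)", "have(k1)", "open(d_office_lab)"]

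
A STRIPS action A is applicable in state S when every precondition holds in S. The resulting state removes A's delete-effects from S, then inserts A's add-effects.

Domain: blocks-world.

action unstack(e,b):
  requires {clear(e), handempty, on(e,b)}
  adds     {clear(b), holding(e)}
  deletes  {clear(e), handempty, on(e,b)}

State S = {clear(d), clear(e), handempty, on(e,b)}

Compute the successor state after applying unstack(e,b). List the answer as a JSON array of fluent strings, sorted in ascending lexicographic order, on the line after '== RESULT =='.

Progress:
  pre ⊆ S: {clear(e), handempty, on(e,b)} ⊆ S  — applicable
  S \ del = {clear(d)}
  ∪ add   = {clear(b), clear(d), holding(e)}

== RESULT ==
["clear(b)", "clear(d)", "holding(e)"]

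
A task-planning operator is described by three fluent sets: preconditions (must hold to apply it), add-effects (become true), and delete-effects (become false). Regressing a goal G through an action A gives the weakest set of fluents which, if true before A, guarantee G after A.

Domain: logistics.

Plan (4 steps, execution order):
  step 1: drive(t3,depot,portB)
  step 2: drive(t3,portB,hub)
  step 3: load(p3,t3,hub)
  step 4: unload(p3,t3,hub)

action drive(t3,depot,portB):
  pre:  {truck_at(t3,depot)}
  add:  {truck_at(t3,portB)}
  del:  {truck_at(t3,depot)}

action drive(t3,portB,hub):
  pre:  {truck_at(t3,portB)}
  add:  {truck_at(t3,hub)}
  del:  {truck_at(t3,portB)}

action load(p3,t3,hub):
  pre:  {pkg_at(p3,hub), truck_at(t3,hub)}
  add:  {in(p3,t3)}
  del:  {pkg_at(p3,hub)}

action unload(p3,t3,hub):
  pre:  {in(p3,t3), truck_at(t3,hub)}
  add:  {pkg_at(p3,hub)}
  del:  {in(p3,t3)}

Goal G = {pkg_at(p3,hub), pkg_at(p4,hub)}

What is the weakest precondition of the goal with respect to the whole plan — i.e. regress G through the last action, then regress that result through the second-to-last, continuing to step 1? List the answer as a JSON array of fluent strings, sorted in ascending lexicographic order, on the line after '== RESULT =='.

Regress step by step:
  through step 4 (unload(p3,t3,hub)): drop {pkg_at(p3,hub)}, keep {pkg_at(p4,hub)}, require {in(p3,t3), truck_at(t3,hub)}
    → {in(p3,t3), pkg_at(p4,hub), truck_at(t3,hub)}
  through step 3 (load(p3,t3,hub)): drop {in(p3,t3)}, keep {pkg_at(p4,hub), truck_at(t3,hub)}, require {pkg_at(p3,hub), truck_at(t3,hub)}
    → {pkg_at(p3,hub), pkg_at(p4,hub), truck_at(t3,hub)}
  through step 2 (drive(t3,portB,hub)): drop {truck_at(t3,hub)}, keep {pkg_at(p3,hub), pkg_at(p4,hub)}, require {truck_at(t3,portB)}
    → {pkg_at(p3,hub), pkg_at(p4,hub), truck_at(t3,portB)}
  through step 1 (drive(t3,depot,portB)): drop {truck_at(t3,portB)}, keep {pkg_at(p3,hub), pkg_at(p4,hub)}, require {truck_at(t3,depot)}
    → {pkg_at(p3,hub), pkg_at(p4,hub), truck_at(t3,depot)}

== RESULT ==
["pkg_at(p3,hub)", "pkg_at(p4,hub)", "truck_at(t3,depot)"]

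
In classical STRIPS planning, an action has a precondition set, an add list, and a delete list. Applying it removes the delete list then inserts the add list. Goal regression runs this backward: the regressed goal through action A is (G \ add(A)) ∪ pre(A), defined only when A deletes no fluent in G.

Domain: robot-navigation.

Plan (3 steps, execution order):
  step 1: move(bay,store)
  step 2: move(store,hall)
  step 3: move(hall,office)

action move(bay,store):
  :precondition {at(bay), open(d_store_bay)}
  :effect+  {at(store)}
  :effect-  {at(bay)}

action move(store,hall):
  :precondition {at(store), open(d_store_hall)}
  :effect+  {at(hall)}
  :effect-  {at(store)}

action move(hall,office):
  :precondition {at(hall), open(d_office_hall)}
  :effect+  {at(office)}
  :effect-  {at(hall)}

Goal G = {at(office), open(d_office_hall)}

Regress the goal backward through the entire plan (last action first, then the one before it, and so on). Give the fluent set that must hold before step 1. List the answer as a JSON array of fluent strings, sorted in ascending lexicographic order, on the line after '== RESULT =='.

Regress step by step:
  through step 3 (move(hall,office)): drop {at(office)}, keep {open(d_office_hall)}, require {at(hall), open(d_office_hall)}
    → {at(hall), open(d_office_hall)}
  through step 2 (move(store,hall)): drop {at(hall)}, keep {open(d_office_hall)}, require {at(store), open(d_store_hall)}
    → {at(store), open(d_office_hall), open(d_store_hall)}
  through step 1 (move(bay,store)): drop {at(store)}, keep {open(d_office_hall), open(d_store_hall)}, require {at(bay), open(d_store_bay)}
    → {at(bay), open(d_office_hall), open(d_store_bay), open(d_store_hall)}

== RESULT ==
["at(bay)", "open(d_office_hall)", "open(d_store_bay)", "open(d_store_hall)"]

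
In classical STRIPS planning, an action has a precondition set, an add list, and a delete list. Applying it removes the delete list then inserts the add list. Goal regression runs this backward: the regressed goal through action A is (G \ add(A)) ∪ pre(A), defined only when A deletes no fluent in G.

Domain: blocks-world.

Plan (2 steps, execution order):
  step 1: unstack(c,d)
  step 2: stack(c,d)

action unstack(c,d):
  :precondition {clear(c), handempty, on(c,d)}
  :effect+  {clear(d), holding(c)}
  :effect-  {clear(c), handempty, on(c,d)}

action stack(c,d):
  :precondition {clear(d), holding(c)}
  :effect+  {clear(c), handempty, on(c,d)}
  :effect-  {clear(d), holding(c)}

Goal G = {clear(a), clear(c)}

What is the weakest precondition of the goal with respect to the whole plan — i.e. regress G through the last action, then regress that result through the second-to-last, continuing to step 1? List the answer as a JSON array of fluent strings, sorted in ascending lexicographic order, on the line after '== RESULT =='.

Regress step by step:
  through step 2 (stack(c,d)): drop {clear(c)}, keep {clear(a)}, require {clear(d), holding(c)}
    → {clear(a), clear(d), holding(c)}
  through step 1 (unstack(c,d)): drop {clear(d), holding(c)}, keep {clear(a)}, require {clear(c), handempty, on(c,d)}
    → {clear(a), clear(c), handempty, on(c,d)}

== RESULT ==
["clear(a)", "clear(c)", "handempty", "on(c,d)"]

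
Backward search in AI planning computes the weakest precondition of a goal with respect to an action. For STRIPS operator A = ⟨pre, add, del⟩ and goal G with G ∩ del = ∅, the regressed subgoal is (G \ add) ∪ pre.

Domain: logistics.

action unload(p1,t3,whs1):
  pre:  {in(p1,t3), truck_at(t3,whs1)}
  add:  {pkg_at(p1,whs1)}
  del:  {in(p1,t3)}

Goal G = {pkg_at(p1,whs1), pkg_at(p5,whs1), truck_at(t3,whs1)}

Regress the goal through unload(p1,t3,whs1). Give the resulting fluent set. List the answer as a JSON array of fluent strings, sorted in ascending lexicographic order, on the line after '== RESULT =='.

Compute (G \ add) ∪ pre:
  G ∩ del = {}  (empty — regression defined)
  G \ add = {pkg_at(p1,whs1), pkg_at(p5,whs1), truck_at(t3,whs1)} \ {pkg_at(p1,whs1)} = {pkg_at(p5,whs1), truck_at(t3,whs1)}
  ∪ pre   = {pkg_at(p5,whs1), truck_at(t3,whs1)} ∪ {in(p1,t3), truck_at(t3,whs1)}
          = {in(p1,t3), pkg_at(p5,whs1), truck_at(t3,whs1)}

== RESULT ==
["in(p1,t3)", "pkg_at(p5,whs1)", "truck_at(t3,whs1)"]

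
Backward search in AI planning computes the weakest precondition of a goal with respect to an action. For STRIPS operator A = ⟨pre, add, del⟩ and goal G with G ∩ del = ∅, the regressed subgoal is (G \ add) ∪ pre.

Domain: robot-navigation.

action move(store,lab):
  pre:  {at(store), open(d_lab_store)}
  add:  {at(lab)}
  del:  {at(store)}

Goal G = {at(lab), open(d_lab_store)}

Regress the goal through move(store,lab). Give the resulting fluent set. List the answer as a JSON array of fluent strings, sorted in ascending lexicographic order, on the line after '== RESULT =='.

Regress:
  G ∩ del = {}  (empty — regression defined)
  G \ add = {at(lab), open(d_lab_store)} \ {at(lab)} = {open(d_lab_store)}
  ∪ pre   = {open(d_lab_store)} ∪ {at(store), open(d_lab_store)}
          = {at(store), open(d_lab_store)}

== RESULT ==
["at(store)", "open(d_lab_store)"]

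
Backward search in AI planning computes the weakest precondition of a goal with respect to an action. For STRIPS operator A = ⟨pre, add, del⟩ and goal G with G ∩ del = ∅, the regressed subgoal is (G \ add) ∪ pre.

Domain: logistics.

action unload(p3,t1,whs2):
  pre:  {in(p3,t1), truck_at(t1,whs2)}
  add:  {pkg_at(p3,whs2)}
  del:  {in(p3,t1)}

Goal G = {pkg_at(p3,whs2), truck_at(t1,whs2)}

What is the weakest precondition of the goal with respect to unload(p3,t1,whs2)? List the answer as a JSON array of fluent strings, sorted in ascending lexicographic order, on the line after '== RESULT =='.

Regress:
  G ∩ del = {}  (empty — regression defined)
  G \ add = {pkg_at(p3,whs2), truck_at(t1,whs2)} \ {pkg_at(p3,whs2)} = {truck_at(t1,whs2)}
  ∪ pre   = {truck_at(t1,whs2)} ∪ {in(p3,t1), truck_at(t1,whs2)}
          = {in(p3,t1), truck_at(t1,whs2)}

== RESULT ==
["in(p3,t1)", "truck_at(t1,whs2)"]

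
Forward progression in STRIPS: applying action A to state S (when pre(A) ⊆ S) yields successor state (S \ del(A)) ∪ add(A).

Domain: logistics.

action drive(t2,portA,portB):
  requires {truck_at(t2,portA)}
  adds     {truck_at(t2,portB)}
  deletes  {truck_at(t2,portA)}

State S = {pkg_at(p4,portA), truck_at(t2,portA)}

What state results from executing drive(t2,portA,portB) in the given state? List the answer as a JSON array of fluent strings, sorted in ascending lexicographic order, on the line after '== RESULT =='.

Progress:
  pre ⊆ S: {truck_at(t2,portA)} ⊆ S  — applicable
  S \ del = {pkg_at(p4,portA)}
  ∪ add   = {pkg_at(p4,portA), truck_at(t2,portB)}

== RESULT ==
["pkg_at(p4,portA)", "truck_at(t2,portB)"]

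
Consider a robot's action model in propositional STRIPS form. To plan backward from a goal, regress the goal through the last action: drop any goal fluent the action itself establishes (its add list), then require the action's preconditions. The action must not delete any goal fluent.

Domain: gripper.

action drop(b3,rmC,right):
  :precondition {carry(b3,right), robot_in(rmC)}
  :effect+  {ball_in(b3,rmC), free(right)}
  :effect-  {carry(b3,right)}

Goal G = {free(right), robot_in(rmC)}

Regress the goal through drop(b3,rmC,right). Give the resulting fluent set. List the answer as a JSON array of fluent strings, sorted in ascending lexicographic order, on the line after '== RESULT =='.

Regress:
  G ∩ del = {}  (empty — regression defined)
  G \ add = {free(right), robot_in(rmC)} \ {ball_in(b3,rmC), free(right)} = {robot_in(rmC)}
  ∪ pre   = {robot_in(rmC)} ∪ {carry(b3,right), robot_in(rmC)}
          = {carry(b3,right), robot_in(rmC)}

== RESULT ==
["carry(b3,right)", "robot_in(rmC)"]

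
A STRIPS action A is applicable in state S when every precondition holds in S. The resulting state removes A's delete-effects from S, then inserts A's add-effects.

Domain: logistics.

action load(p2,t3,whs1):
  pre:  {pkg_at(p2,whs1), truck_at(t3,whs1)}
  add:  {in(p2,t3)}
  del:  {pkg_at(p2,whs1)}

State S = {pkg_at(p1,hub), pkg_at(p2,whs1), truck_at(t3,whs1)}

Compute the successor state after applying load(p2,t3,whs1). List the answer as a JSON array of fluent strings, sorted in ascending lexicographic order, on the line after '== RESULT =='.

Progress:
  pre ⊆ S: {pkg_at(p2,whs1), truck_at(t3,whs1)} ⊆ S  — applicable
  S \ del = {pkg_at(p1,hub), truck_at(t3,whs1)}
  ∪ add   = {in(p2,t3), pkg_at(p1,hub), truck_at(t3,whs1)}

== RESULT ==
["in(p2,t3)", "pkg_at(p1,hub)", "truck_at(t3,whs1)"]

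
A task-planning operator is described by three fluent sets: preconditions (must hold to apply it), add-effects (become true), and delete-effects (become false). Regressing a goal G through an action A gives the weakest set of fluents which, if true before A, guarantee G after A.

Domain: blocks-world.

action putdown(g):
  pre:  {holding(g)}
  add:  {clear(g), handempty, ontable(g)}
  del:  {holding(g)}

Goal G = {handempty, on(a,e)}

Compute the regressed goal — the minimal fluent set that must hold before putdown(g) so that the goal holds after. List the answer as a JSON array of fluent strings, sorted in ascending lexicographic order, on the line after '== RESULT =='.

Compute (G \ add) ∪ pre:
  G ∩ del = {}  (empty — regression defined)
  G \ add = {handempty, on(a,e)} \ {clear(g), handempty, ontable(g)} = {on(a,e)}
  ∪ pre   = {on(a,e)} ∪ {holding(g)}
          = {holding(g), on(a,e)}

== RESULT ==
["holding(g)", "on(a,e)"]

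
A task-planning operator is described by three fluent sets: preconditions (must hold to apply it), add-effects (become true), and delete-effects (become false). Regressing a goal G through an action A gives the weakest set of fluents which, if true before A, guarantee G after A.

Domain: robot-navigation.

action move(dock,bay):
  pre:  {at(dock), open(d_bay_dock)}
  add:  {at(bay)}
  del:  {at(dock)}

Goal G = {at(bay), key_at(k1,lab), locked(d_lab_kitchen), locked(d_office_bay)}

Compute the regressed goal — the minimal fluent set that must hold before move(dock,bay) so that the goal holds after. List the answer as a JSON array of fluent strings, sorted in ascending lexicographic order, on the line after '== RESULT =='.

Compute (G \ add) ∪ pre:
  G ∩ del = {}  (empty — regression defined)
  G \ add = {at(bay), key_at(k1,lab), locked(d_lab_kitchen), locked(d_office_bay)} \ {at(bay)} = {key_at(k1,lab), locked(d_lab_kitchen), locked(d_office_bay)}
  ∪ pre   = {key_at(k1,lab), locked(d_lab_kitchen), locked(d_office_bay)} ∪ {at(dock), open(d_bay_dock)}
          = {at(dock), key_at(k1,lab), locked(d_lab_kitchen), locked(d_office_bay), open(d_bay_dock)}

== RESULT ==
["at(dock)", "key_at(k1,lab)", "locked(d_lab_kitchen)", "locked(d_office_bay)", "open(d_bay_dock)"]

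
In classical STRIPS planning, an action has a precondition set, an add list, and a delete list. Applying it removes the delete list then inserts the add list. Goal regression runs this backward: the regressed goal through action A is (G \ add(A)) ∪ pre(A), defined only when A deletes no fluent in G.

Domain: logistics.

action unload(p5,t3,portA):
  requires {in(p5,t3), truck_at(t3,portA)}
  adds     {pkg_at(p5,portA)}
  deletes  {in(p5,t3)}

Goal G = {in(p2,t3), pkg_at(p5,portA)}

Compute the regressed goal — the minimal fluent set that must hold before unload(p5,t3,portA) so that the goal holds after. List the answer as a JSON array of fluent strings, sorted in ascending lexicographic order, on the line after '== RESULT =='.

Regress:
  G ∩ del = {}  (empty — regression defined)
  G \ add = {in(p2,t3), pkg_at(p5,portA)} \ {pkg_at(p5,portA)} = {in(p2,t3)}
  ∪ pre   = {in(p2,t3)} ∪ {in(p5,t3), truck_at(t3,portA)}
          = {in(p2,t3), in(p5,t3), truck_at(t3,portA)}

== RESULT ==
["in(p2,t3)", "in(p5,t3)", "truck_at(t3,portA)"]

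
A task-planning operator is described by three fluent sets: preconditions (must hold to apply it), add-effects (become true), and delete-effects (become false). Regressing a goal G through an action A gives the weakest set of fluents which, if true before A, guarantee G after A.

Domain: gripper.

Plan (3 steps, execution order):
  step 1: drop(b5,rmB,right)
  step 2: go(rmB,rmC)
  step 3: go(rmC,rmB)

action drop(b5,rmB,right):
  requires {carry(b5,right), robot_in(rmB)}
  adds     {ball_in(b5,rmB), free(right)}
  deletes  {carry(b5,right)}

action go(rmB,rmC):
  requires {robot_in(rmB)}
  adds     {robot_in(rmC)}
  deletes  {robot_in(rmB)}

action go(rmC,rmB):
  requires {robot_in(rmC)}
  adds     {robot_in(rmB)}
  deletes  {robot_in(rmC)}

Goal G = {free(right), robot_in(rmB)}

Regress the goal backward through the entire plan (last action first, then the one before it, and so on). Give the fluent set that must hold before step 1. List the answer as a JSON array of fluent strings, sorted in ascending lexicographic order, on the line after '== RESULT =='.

Work backward from the goal:
  through step 3 (go(rmC,rmB)): drop {robot_in(rmB)}, keep {free(right)}, require {robot_in(rmC)}
    → {free(right), robot_in(rmC)}
  through step 2 (go(rmB,rmC)): drop {robot_in(rmC)}, keep {free(right)}, require {robot_in(rmB)}
    → {free(right), robot_in(rmB)}
  through step 1 (drop(b5,rmB,right)): drop {free(right)}, keep {robot_in(rmB)}, require {carry(b5,right), robot_in(rmB)}
    → {carry(b5,right), robot_in(rmB)}

== RESULT ==
["carry(b5,right)", "robot_in(rmB)"]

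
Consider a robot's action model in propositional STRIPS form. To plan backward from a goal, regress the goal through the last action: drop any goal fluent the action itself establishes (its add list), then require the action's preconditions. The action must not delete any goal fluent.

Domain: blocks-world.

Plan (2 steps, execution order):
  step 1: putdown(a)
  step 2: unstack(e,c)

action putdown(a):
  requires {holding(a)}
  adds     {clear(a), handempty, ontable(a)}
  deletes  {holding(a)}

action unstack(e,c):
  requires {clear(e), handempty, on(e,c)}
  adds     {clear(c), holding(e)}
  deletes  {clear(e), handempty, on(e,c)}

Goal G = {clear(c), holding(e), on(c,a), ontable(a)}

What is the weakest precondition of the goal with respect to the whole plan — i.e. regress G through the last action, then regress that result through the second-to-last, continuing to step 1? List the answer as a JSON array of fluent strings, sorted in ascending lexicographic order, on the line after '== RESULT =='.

Work backward from the goal:
  through step 2 (unstack(e,c)): drop {clear(c), holding(e)}, keep {on(c,a), ontable(a)}, require {clear(e), handempty, on(e,c)}
    → {clear(e), handempty, on(c,a), on(e,c), ontable(a)}
  through step 1 (putdown(a)): drop {handempty, ontable(a)}, keep {clear(e), on(c,a), on(e,c)}, require {holding(a)}
    → {clear(e), holding(a), on(c,a), on(e,c)}

== RESULT ==
["clear(e)", "holding(a)", "on(c,a)", "on(e,c)"]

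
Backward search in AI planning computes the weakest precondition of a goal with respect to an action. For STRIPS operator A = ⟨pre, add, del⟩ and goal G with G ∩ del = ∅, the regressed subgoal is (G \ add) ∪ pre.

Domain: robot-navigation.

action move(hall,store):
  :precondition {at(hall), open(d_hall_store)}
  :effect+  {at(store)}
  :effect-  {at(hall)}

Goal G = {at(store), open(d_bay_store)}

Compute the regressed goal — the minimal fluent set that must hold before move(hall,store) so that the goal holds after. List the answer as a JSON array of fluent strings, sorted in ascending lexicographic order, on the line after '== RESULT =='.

Compute (G \ add) ∪ pre:
  G ∩ del = {}  (empty — regression defined)
  G \ add = {at(store), open(d_bay_store)} \ {at(store)} = {open(d_bay_store)}
  ∪ pre   = {open(d_bay_store)} ∪ {at(hall), open(d_hall_store)}
          = {at(hall), open(d_bay_store), open(d_hall_store)}

== RESULT ==
["at(hall)", "open(d_bay_store)", "open(d_hall_store)"]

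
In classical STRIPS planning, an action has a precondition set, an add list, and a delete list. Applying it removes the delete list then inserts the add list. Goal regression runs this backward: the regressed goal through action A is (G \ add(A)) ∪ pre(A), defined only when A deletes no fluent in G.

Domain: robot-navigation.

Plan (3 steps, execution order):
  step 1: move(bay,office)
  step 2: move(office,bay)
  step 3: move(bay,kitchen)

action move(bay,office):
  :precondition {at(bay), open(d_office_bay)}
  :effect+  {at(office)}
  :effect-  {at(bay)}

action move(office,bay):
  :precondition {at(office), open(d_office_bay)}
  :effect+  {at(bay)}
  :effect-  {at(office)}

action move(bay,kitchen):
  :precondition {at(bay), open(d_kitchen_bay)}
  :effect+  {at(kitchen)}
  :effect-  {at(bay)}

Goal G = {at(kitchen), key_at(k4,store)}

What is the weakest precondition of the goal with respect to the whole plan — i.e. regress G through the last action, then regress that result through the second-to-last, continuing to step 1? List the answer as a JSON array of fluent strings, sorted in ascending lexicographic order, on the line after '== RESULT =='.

Regress step by step:
  through step 3 (move(bay,kitchen)): drop {at(kitchen)}, keep {key_at(k4,store)}, require {at(bay), open(d_kitchen_bay)}
    → {at(bay), key_at(k4,store), open(d_kitchen_bay)}
  through step 2 (move(office,bay)): drop {at(bay)}, keep {key_at(k4,store), open(d_kitchen_bay)}, require {at(office), open(d_office_bay)}
    → {at(office), key_at(k4,store), open(d_kitchen_bay), open(d_office_bay)}
  through step 1 (move(bay,office)): drop {at(office)}, keep {key_at(k4,store), open(d_kitchen_bay), open(d_office_bay)}, require {at(bay), open(d_office_bay)}
    → {at(bay), key_at(k4,store), open(d_kitchen_bay), open(d_office_bay)}

== RESULT ==
["at(bay)", "key_at(k4,store)", "open(d_kitchen_bay)", "open(d_office_bay)"]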